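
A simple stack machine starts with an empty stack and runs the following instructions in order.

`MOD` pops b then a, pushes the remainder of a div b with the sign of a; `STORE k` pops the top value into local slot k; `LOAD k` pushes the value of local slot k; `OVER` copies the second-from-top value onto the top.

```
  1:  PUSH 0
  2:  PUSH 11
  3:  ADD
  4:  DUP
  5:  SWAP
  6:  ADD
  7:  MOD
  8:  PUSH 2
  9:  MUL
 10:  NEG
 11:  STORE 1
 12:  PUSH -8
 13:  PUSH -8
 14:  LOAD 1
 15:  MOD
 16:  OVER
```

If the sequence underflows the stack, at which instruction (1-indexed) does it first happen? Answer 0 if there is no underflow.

PUSH 0  -> [0]
PUSH 11 -> [0, 11]
ADD     -> [11]
DUP     -> [11, 11]
SWAP    -> [11, 11]
ADD     -> [22]
MOD  — needs 2 operands, stack has 1 → underflow

7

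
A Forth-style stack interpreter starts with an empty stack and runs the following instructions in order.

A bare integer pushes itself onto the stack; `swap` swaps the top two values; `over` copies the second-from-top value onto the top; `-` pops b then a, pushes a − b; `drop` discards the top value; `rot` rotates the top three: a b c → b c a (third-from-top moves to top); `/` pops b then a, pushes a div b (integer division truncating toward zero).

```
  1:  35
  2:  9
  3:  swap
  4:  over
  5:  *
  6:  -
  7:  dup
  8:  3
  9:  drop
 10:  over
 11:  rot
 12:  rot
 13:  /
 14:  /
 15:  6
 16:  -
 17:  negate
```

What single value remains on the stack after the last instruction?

312

35     -> 35
9      -> 35 9
swap   -> 9 35
over   -> 9 35 9
*      -> 9 315
-      -> -306
dup    -> -306 -306
3      -> -306 -306 3
drop   -> -306 -306
over   -> -306 -306 -306
rot    -> -306 -306 -306
rot    -> -306 -306 -306
/      -> -306 1
/      -> -306
6      -> -306 6
-      -> -312
negate -> 312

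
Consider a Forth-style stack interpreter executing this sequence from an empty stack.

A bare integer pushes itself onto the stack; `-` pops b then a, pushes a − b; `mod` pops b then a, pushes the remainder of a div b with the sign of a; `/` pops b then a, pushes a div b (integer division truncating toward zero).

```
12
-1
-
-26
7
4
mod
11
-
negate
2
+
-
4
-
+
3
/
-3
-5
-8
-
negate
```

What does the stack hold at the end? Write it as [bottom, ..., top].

12     → [12]
-1     → [12, -1]
-      → [13]
-26    → [13, -26]
7      → [13, -26, 7]
4      → [13, -26, 7, 4]
mod    → [13, -26, 3]
11     → [13, -26, 3, 11]
-      → [13, -26, -8]
negate → [13, -26, 8]
2      → [13, -26, 8, 2]
+      → [13, -26, 10]
-      → [13, -36]
4      → [13, -36, 4]
-      → [13, -40]
+      → [-27]
3      → [-27, 3]
/      → [-9]
-3     → [-9, -3]
-5     → [-9, -3, -5]
-8     → [-9, -3, -5, -8]
-      → [-9, -3, 3]
negate → [-9, -3, -3]

[-9, -3, -3]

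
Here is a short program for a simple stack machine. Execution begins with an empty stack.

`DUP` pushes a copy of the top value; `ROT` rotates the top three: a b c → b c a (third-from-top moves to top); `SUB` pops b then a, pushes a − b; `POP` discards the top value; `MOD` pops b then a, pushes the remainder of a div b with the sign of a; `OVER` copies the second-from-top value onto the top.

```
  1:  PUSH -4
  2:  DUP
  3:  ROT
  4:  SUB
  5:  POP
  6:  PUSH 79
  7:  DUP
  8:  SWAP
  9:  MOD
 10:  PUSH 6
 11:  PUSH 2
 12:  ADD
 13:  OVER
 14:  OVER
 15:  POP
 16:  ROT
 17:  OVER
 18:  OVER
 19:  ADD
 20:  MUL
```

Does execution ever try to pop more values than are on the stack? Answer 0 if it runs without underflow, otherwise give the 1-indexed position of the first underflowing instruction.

PUSH -4  -4
DUP      -4 -4
ROT  — needs 3 operands, stack has 2 → underflow

3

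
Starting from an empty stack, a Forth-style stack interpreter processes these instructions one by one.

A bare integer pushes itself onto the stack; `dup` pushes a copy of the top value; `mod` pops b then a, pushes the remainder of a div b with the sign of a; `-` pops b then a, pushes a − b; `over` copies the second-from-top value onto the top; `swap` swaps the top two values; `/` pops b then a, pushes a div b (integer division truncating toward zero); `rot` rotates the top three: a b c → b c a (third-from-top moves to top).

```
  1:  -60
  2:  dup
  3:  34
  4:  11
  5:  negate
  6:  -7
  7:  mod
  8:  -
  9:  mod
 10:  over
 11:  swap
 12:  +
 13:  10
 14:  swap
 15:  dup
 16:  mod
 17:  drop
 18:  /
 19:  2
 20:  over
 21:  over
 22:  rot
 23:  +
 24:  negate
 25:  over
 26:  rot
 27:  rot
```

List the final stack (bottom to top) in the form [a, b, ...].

[-6, -6, -6, -4]

-60     -60
dup     -60 -60
34      -60 -60 34
11      -60 -60 34 11
negate  -60 -60 34 -11
-7      -60 -60 34 -11 -7
mod     -60 -60 34 -4
-       -60 -60 38
mod     -60 -22
over    -60 -22 -60
swap    -60 -60 -22
+       -60 -82
10      -60 -82 10
swap    -60 10 -82
dup     -60 10 -82 -82
mod     -60 10 0
drop    -60 10
/       -6
2       -6 2
over    -6 2 -6
over    -6 2 -6 2
rot     -6 -6 2 2
+       -6 -6 4
negate  -6 -6 -4
over    -6 -6 -4 -6
rot     -6 -4 -6 -6
rot     -6 -6 -6 -4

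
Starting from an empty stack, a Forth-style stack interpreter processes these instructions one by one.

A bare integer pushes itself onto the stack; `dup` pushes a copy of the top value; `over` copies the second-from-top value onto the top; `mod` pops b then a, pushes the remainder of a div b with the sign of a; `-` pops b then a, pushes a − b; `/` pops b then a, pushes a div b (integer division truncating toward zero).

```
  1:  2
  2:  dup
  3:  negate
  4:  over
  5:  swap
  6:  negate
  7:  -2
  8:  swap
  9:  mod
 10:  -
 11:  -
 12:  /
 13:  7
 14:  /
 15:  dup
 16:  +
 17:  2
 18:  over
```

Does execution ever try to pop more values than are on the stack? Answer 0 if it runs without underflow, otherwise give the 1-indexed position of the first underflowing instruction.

2      → 2
dup    → 2 2
negate → 2 -2
over   → 2 -2 2
swap   → 2 2 -2
negate → 2 2 2
-2     → 2 2 2 -2
swap   → 2 2 -2 2
mod    → 2 2 0
-      → 2 2
-      → 0
/  — needs 2 operands, stack has 1 → underflow

12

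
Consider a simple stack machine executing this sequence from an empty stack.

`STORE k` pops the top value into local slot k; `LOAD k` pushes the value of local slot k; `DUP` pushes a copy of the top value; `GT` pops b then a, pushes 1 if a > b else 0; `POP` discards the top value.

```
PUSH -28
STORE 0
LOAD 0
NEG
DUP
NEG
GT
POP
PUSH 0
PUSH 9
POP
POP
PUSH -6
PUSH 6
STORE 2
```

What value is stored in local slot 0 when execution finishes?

-28

PUSH -28 : -28
STORE 0  : (empty)
LOAD 0   : -28
NEG      : 28
DUP      : 28 28
NEG      : 28 -28
GT       : 1
POP      : (empty)
PUSH 0   : 0
PUSH 9   : 0 9
POP      : 0
POP      : (empty)
PUSH -6  : -6
PUSH 6   : -6 6
STORE 2  : -6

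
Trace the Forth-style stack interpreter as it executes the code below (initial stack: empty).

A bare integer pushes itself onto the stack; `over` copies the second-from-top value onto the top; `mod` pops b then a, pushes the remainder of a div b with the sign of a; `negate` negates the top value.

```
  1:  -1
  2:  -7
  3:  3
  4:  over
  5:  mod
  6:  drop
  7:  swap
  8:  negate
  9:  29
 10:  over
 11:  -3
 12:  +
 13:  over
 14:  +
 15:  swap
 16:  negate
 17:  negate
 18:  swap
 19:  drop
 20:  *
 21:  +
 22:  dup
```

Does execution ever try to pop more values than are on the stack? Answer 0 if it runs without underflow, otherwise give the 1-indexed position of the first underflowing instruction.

-1     -> -1
-7     -> -1 -7
3      -> -1 -7 3
over   -> -1 -7 3 -7
mod    -> -1 -7 3
drop   -> -1 -7
swap   -> -7 -1
negate -> -7 1
29     -> -7 1 29
over   -> -7 1 29 1
-3     -> -7 1 29 1 -3
+      -> -7 1 29 -2
over   -> -7 1 29 -2 29
+      -> -7 1 29 27
swap   -> -7 1 27 29
negate -> -7 1 27 -29
negate -> -7 1 27 29
swap   -> -7 1 29 27
drop   -> -7 1 29
*      -> -7 29
+      -> 22
dup    -> 22 22

0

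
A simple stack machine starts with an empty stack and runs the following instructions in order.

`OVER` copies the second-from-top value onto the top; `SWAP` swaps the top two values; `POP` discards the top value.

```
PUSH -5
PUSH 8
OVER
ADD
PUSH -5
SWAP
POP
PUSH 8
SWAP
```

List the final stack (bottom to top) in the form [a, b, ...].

[-5, 8, -5]

PUSH -5 → -5
PUSH 8  → -5 8
OVER    → -5 8 -5
ADD     → -5 3
PUSH -5 → -5 3 -5
SWAP    → -5 -5 3
POP     → -5 -5
PUSH 8  → -5 -5 8
SWAP    → -5 8 -5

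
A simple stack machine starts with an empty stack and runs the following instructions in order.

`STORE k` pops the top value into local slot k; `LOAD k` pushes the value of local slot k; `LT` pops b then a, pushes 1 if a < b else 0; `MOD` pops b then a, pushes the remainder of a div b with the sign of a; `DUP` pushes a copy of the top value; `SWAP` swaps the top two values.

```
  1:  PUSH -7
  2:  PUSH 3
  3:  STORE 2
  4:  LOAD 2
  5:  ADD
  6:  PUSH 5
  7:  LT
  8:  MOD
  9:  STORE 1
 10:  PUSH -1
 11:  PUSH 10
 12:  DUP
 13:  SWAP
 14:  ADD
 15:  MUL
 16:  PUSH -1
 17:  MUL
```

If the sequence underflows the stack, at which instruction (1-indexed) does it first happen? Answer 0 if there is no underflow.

8

PUSH -7 : [-7]
PUSH 3  : [-7, 3]
STORE 2 : [-7]
LOAD 2  : [-7, 3]
ADD     : [-4]
PUSH 5  : [-4, 5]
LT      : [1]
MOD  — needs 2 operands, stack has 1 → underflow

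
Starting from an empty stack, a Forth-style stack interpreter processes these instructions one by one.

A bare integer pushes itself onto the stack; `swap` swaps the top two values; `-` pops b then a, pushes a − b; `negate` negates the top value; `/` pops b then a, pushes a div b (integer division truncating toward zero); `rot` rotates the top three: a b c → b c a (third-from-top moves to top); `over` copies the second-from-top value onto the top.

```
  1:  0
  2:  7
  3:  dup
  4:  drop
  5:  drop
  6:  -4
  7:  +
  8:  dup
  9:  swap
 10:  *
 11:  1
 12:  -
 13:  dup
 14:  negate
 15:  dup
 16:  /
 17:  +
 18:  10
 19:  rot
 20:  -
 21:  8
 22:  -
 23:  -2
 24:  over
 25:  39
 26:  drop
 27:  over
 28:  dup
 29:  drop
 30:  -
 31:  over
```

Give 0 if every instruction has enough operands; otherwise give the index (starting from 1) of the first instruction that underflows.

19

0       0
7       0 7
dup     0 7 7
drop    0 7
drop    0
-4      0 -4
+       -4
dup     -4 -4
swap    -4 -4
*       16
1       16 1
-       15
dup     15 15
negate  15 -15
dup     15 -15 -15
/       15 1
+       16
10      16 10
rot  — needs 3 operands, stack has 2 → underflow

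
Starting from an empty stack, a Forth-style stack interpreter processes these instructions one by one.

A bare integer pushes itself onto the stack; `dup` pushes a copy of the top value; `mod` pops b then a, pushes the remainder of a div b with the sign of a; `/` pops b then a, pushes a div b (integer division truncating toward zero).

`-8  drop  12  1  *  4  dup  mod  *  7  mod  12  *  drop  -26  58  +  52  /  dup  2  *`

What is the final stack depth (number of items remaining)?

-8   → -8
drop → (empty)
12   → 12
1    → 12 1
*    → 12
4    → 12 4
dup  → 12 4 4
mod  → 12 0
*    → 0
7    → 0 7
mod  → 0
12   → 0 12
*    → 0
drop → (empty)
-26  → -26
58   → -26 58
+    → 32
52   → 32 52
/    → 0
dup  → 0 0
2    → 0 0 2
*    → 0 0

2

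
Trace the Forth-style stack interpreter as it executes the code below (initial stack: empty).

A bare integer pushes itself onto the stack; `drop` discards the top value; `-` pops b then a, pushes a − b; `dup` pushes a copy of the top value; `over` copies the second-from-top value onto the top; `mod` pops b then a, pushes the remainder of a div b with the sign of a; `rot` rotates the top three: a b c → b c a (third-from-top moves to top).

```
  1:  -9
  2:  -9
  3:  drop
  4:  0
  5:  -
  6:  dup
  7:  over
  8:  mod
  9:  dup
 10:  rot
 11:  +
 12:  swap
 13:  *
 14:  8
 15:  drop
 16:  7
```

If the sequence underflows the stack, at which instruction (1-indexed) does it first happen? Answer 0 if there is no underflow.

-9   : [-9]
-9   : [-9, -9]
drop : [-9]
0    : [-9, 0]
-    : [-9]
dup  : [-9, -9]
over : [-9, -9, -9]
mod  : [-9, 0]
dup  : [-9, 0, 0]
rot  : [0, 0, -9]
+    : [0, -9]
swap : [-9, 0]
*    : [0]
8    : [0, 8]
drop : [0]
7    : [0, 7]

0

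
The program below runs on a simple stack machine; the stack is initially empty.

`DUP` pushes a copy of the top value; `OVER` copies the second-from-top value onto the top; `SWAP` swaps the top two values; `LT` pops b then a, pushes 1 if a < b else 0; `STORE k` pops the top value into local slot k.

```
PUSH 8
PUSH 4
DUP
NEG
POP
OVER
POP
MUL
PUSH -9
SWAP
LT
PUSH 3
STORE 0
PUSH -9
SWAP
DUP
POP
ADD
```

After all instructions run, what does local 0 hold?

PUSH 8   [8]
PUSH 4   [8, 4]
DUP      [8, 4, 4]
NEG      [8, 4, -4]
POP      [8, 4]
OVER     [8, 4, 8]
POP      [8, 4]
MUL      [32]
PUSH -9  [32, -9]
SWAP     [-9, 32]
LT       [1]
PUSH 3   [1, 3]
STORE 0  [1]
PUSH -9  [1, -9]
SWAP     [-9, 1]
DUP      [-9, 1, 1]
POP      [-9, 1]
ADD      [-8]

3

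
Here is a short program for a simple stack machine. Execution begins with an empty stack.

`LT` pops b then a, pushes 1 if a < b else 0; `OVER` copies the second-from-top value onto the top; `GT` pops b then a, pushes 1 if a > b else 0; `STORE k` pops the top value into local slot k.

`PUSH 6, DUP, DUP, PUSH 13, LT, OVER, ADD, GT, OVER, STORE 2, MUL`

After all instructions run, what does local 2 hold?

PUSH 6  : 6
DUP     : 6 6
DUP     : 6 6 6
PUSH 13 : 6 6 6 13
LT      : 6 6 1
OVER    : 6 6 1 6
ADD     : 6 6 7
GT      : 6 0
OVER    : 6 0 6
STORE 2 : 6 0
MUL     : 0

6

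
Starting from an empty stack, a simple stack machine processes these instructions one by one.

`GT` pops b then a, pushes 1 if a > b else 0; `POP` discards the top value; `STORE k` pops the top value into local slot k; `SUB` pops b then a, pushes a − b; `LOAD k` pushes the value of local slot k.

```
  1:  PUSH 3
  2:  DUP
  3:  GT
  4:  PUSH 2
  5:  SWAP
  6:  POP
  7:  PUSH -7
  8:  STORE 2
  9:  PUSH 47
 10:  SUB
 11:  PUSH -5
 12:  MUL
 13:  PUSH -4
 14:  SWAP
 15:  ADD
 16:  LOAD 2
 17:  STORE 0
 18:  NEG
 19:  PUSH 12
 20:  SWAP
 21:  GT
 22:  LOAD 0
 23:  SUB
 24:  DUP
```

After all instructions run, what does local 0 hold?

-7

PUSH 3  → [3]
DUP     → [3, 3]
GT      → [0]
PUSH 2  → [0, 2]
SWAP    → [2, 0]
POP     → [2]
PUSH -7 → [2, -7]
STORE 2 → [2]
PUSH 47 → [2, 47]
SUB     → [-45]
PUSH -5 → [-45, -5]
MUL     → [225]
PUSH -4 → [225, -4]
SWAP    → [-4, 225]
ADD     → [221]
LOAD 2  → [221, -7]
STORE 0 → [221]
NEG     → [-221]
PUSH 12 → [-221, 12]
SWAP    → [12, -221]
GT      → [1]
LOAD 0  → [1, -7]
SUB     → [8]
DUP     → [8, 8]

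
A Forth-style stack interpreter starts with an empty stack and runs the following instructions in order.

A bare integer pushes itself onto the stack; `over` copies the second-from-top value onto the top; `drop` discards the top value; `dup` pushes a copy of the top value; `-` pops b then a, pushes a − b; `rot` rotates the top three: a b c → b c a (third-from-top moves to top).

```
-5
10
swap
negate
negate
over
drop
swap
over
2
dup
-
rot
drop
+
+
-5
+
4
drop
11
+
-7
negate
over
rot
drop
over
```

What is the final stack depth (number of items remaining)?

-5     -> [-5]
10     -> [-5, 10]
swap   -> [10, -5]
negate -> [10, 5]
negate -> [10, -5]
over   -> [10, -5, 10]
drop   -> [10, -5]
swap   -> [-5, 10]
over   -> [-5, 10, -5]
2      -> [-5, 10, -5, 2]
dup    -> [-5, 10, -5, 2, 2]
-      -> [-5, 10, -5, 0]
rot    -> [-5, -5, 0, 10]
drop   -> [-5, -5, 0]
+      -> [-5, -5]
+      -> [-10]
-5     -> [-10, -5]
+      -> [-15]
4      -> [-15, 4]
drop   -> [-15]
11     -> [-15, 11]
+      -> [-4]
-7     -> [-4, -7]
negate -> [-4, 7]
over   -> [-4, 7, -4]
rot    -> [7, -4, -4]
drop   -> [7, -4]
over   -> [7, -4, 7]

3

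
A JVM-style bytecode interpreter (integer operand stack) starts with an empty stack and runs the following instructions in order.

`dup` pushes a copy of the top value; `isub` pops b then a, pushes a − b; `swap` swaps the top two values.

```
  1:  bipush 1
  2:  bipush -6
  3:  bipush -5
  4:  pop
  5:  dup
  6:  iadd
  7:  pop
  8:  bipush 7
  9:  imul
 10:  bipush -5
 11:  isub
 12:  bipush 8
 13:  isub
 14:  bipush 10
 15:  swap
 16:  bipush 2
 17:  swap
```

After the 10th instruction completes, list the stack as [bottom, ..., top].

bipush 1  -> 1
bipush -6 -> 1 -6
bipush -5 -> 1 -6 -5
pop       -> 1 -6
dup       -> 1 -6 -6
iadd      -> 1 -12
pop       -> 1
bipush 7  -> 1 7
imul      -> 7
bipush -5 -> 7 -5

[7, -5]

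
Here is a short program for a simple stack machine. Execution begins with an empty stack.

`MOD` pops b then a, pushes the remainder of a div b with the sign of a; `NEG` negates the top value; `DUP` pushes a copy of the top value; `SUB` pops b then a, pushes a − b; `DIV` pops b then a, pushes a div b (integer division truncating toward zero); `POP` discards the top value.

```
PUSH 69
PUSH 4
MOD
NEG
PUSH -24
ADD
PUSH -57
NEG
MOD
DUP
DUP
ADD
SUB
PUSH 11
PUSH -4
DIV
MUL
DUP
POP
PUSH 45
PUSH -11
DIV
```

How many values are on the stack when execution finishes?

PUSH 69  → 69
PUSH 4   → 69 4
MOD      → 1
NEG      → -1
PUSH -24 → -1 -24
ADD      → -25
PUSH -57 → -25 -57
NEG      → -25 57
MOD      → -25
DUP      → -25 -25
DUP      → -25 -25 -25
ADD      → -25 -50
SUB      → 25
PUSH 11  → 25 11
PUSH -4  → 25 11 -4
DIV      → 25 -2
MUL      → -50
DUP      → -50 -50
POP      → -50
PUSH 45  → -50 45
PUSH -11 → -50 45 -11
DIV      → -50 -4

2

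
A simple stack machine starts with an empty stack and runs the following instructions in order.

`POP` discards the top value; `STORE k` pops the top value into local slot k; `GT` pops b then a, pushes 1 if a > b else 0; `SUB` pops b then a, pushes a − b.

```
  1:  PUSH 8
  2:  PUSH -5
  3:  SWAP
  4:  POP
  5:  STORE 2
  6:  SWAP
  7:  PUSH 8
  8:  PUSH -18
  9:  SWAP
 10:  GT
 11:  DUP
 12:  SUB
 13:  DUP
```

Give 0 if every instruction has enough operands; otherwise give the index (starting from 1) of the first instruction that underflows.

PUSH 8  -> 8
PUSH -5 -> 8 -5
SWAP    -> -5 8
POP     -> -5
STORE 2 -> (empty)
SWAP  — needs 2 operands, stack has 0 → underflow

6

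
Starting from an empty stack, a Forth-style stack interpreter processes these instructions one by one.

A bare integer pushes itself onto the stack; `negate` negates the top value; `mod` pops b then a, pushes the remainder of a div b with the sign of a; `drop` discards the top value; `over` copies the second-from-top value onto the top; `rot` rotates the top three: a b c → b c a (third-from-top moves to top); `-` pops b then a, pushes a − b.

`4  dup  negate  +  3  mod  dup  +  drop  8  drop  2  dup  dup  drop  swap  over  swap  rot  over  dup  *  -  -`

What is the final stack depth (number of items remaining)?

4       [4]
dup     [4, 4]
negate  [4, -4]
+       [0]
3       [0, 3]
mod     [0]
dup     [0, 0]
+       [0]
drop    []
8       [8]
drop    []
2       [2]
dup     [2, 2]
dup     [2, 2, 2]
drop    [2, 2]
swap    [2, 2]
over    [2, 2, 2]
swap    [2, 2, 2]
rot     [2, 2, 2]
over    [2, 2, 2, 2]
dup     [2, 2, 2, 2, 2]
*       [2, 2, 2, 4]
-       [2, 2, -2]
-       [2, 4]

2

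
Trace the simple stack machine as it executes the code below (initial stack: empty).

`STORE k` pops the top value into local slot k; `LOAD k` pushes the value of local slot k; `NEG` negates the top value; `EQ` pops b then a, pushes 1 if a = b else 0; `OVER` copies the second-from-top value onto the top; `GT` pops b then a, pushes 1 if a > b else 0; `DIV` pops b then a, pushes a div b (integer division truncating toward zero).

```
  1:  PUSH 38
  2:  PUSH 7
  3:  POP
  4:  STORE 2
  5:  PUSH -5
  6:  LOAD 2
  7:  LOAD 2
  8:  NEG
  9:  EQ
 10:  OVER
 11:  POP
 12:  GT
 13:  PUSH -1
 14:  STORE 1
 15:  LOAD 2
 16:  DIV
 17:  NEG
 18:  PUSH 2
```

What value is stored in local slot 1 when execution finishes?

PUSH 38  [38]
PUSH 7   [38, 7]
POP      [38]
STORE 2  []
PUSH -5  [-5]
LOAD 2   [-5, 38]
LOAD 2   [-5, 38, 38]
NEG      [-5, 38, -38]
EQ       [-5, 0]
OVER     [-5, 0, -5]
POP      [-5, 0]
GT       [0]
PUSH -1  [0, -1]
STORE 1  [0]
LOAD 2   [0, 38]
DIV      [0]
NEG      [0]
PUSH 2   [0, 2]

-1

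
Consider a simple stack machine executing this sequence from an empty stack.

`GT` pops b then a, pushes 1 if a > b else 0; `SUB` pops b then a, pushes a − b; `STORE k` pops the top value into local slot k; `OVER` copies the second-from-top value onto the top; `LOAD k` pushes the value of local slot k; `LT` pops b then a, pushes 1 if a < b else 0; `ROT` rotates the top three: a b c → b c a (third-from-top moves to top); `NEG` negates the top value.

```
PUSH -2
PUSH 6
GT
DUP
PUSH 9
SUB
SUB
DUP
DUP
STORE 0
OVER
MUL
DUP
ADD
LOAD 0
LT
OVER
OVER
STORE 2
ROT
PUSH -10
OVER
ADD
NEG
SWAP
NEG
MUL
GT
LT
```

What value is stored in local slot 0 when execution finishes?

PUSH -2  → [-2]
PUSH 6   → [-2, 6]
GT       → [0]
DUP      → [0, 0]
PUSH 9   → [0, 0, 9]
SUB      → [0, -9]
SUB      → [9]
DUP      → [9, 9]
DUP      → [9, 9, 9]
STORE 0  → [9, 9]
OVER     → [9, 9, 9]
MUL      → [9, 81]
DUP      → [9, 81, 81]
ADD      → [9, 162]
LOAD 0   → [9, 162, 9]
LT       → [9, 0]
OVER     → [9, 0, 9]
OVER     → [9, 0, 9, 0]
STORE 2  → [9, 0, 9]
ROT      → [0, 9, 9]
PUSH -10 → [0, 9, 9, -10]
OVER     → [0, 9, 9, -10, 9]
ADD      → [0, 9, 9, -1]
NEG      → [0, 9, 9, 1]
SWAP     → [0, 9, 1, 9]
NEG      → [0, 9, 1, -9]
MUL      → [0, 9, -9]
GT       → [0, 1]
LT       → [1]

9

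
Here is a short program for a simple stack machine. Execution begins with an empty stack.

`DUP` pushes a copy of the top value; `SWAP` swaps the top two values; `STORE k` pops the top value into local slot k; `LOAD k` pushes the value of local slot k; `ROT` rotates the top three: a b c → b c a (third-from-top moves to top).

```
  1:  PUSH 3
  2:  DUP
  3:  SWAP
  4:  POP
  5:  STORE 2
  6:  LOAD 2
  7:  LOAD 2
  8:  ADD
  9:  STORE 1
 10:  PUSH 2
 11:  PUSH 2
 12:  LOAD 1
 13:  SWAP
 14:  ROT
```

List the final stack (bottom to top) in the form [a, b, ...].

PUSH 3  -> 3
DUP     -> 3 3
SWAP    -> 3 3
POP     -> 3
STORE 2 -> (empty)
LOAD 2  -> 3
LOAD 2  -> 3 3
ADD     -> 6
STORE 1 -> (empty)
PUSH 2  -> 2
PUSH 2  -> 2 2
LOAD 1  -> 2 2 6
SWAP    -> 2 6 2
ROT     -> 6 2 2

[6, 2, 2]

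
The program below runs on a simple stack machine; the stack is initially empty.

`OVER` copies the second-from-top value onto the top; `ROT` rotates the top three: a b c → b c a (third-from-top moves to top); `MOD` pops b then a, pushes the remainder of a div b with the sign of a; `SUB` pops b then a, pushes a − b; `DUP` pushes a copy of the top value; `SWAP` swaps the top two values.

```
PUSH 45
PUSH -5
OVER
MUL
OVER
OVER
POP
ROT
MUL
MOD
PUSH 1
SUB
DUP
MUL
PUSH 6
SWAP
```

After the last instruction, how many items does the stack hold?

2

PUSH 45 -> [45]
PUSH -5 -> [45, -5]
OVER    -> [45, -5, 45]
MUL     -> [45, -225]
OVER    -> [45, -225, 45]
OVER    -> [45, -225, 45, -225]
POP     -> [45, -225, 45]
ROT     -> [-225, 45, 45]
MUL     -> [-225, 2025]
MOD     -> [-225]
PUSH 1  -> [-225, 1]
SUB     -> [-226]
DUP     -> [-226, -226]
MUL     -> [51076]
PUSH 6  -> [51076, 6]
SWAP    -> [6, 51076]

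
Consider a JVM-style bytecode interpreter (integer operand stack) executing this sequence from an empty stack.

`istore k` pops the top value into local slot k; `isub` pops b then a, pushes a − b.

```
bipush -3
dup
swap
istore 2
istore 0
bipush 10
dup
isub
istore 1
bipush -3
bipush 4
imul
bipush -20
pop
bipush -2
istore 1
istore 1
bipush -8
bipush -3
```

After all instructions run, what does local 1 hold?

bipush -3  → -3
dup        → -3 -3
swap       → -3 -3
istore 2   → -3
istore 0   → (empty)
bipush 10  → 10
dup        → 10 10
isub       → 0
istore 1   → (empty)
bipush -3  → -3
bipush 4   → -3 4
imul       → -12
bipush -20 → -12 -20
pop        → -12
bipush -2  → -12 -2
istore 1   → -12
istore 1   → (empty)
bipush -8  → -8
bipush -3  → -8 -3

-12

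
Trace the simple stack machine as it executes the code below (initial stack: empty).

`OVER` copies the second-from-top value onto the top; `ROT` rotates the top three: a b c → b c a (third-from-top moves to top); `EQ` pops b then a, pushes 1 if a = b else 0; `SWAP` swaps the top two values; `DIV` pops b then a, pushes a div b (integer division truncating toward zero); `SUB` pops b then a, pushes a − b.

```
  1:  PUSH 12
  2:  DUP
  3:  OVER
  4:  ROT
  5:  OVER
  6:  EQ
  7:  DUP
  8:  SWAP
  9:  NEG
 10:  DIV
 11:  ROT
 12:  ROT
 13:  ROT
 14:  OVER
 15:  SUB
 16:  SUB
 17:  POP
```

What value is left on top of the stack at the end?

12

PUSH 12 -> 12
DUP     -> 12 12
OVER    -> 12 12 12
ROT     -> 12 12 12
OVER    -> 12 12 12 12
EQ      -> 12 12 1
DUP     -> 12 12 1 1
SWAP    -> 12 12 1 1
NEG     -> 12 12 1 -1
DIV     -> 12 12 -1
ROT     -> 12 -1 12
ROT     -> -1 12 12
ROT     -> 12 12 -1
OVER    -> 12 12 -1 12
SUB     -> 12 12 -13
SUB     -> 12 25
POP     -> 12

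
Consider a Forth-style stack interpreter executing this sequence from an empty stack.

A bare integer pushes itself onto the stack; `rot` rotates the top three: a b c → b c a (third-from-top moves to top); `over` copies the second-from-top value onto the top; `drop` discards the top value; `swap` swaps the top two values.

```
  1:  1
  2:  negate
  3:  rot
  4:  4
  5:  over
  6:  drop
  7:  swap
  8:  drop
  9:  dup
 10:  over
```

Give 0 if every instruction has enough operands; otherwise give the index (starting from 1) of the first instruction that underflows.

3

1      : [1]
negate : [-1]
rot  — needs 3 operands, stack has 1 → underflow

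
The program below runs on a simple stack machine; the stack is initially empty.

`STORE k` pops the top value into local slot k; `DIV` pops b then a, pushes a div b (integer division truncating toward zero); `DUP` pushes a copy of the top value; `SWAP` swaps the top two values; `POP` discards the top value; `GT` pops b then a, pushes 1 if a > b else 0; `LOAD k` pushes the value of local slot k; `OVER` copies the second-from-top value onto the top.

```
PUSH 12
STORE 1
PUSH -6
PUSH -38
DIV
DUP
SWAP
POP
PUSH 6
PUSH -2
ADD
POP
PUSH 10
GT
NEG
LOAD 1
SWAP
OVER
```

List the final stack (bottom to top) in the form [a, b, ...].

PUSH 12  -> 12
STORE 1  -> (empty)
PUSH -6  -> -6
PUSH -38 -> -6 -38
DIV      -> 0
DUP      -> 0 0
SWAP     -> 0 0
POP      -> 0
PUSH 6   -> 0 6
PUSH -2  -> 0 6 -2
ADD      -> 0 4
POP      -> 0
PUSH 10  -> 0 10
GT       -> 0
NEG      -> 0
LOAD 1   -> 0 12
SWAP     -> 12 0
OVER     -> 12 0 12

[12, 0, 12]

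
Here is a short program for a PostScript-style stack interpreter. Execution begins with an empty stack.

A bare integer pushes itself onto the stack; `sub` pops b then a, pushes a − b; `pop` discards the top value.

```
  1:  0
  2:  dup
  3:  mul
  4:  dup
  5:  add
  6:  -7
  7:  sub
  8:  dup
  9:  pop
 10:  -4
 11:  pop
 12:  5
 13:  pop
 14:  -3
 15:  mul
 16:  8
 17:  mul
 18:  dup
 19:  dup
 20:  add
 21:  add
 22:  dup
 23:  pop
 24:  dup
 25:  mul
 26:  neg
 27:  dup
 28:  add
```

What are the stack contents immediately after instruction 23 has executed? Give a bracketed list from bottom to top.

0   -> [0]
dup -> [0, 0]
mul -> [0]
dup -> [0, 0]
add -> [0]
-7  -> [0, -7]
sub -> [7]
dup -> [7, 7]
pop -> [7]
-4  -> [7, -4]
pop -> [7]
5   -> [7, 5]
pop -> [7]
-3  -> [7, -3]
mul -> [-21]
8   -> [-21, 8]
mul -> [-168]
dup -> [-168, -168]
dup -> [-168, -168, -168]
add -> [-168, -336]
add -> [-504]
dup -> [-504, -504]
pop -> [-504]

[-504]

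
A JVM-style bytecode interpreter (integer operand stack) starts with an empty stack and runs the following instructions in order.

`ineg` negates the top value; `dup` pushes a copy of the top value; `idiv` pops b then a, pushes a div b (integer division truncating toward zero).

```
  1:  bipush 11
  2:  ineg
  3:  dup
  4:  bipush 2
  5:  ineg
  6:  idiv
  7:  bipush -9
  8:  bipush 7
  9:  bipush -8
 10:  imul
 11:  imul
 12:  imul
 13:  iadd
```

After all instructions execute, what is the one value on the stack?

2509

bipush 11 → 11
ineg      → -11
dup       → -11 -11
bipush 2  → -11 -11 2
ineg      → -11 -11 -2
idiv      → -11 5
bipush -9 → -11 5 -9
bipush 7  → -11 5 -9 7
bipush -8 → -11 5 -9 7 -8
imul      → -11 5 -9 -56
imul      → -11 5 504
imul      → -11 2520
iadd      → 2509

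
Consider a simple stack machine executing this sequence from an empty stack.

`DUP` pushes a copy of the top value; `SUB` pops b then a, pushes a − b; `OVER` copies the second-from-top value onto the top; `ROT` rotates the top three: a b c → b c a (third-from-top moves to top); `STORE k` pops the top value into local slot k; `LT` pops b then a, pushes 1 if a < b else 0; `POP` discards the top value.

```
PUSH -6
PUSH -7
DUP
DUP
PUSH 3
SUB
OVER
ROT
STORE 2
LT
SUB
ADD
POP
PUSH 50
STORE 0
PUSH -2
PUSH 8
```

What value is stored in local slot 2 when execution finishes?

-7

PUSH -6 -> [-6]
PUSH -7 -> [-6, -7]
DUP     -> [-6, -7, -7]
DUP     -> [-6, -7, -7, -7]
PUSH 3  -> [-6, -7, -7, -7, 3]
SUB     -> [-6, -7, -7, -10]
OVER    -> [-6, -7, -7, -10, -7]
ROT     -> [-6, -7, -10, -7, -7]
STORE 2 -> [-6, -7, -10, -7]
LT      -> [-6, -7, 1]
SUB     -> [-6, -8]
ADD     -> [-14]
POP     -> []
PUSH 50 -> [50]
STORE 0 -> []
PUSH -2 -> [-2]
PUSH 8  -> [-2, 8]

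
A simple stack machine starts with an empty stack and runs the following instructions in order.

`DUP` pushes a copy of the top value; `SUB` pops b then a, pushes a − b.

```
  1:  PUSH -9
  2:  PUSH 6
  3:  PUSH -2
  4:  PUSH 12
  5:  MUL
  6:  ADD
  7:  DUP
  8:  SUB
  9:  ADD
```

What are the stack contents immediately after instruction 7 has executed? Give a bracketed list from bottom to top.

PUSH -9 -> [-9]
PUSH 6  -> [-9, 6]
PUSH -2 -> [-9, 6, -2]
PUSH 12 -> [-9, 6, -2, 12]
MUL     -> [-9, 6, -24]
ADD     -> [-9, -18]
DUP     -> [-9, -18, -18]

[-9, -18, -18]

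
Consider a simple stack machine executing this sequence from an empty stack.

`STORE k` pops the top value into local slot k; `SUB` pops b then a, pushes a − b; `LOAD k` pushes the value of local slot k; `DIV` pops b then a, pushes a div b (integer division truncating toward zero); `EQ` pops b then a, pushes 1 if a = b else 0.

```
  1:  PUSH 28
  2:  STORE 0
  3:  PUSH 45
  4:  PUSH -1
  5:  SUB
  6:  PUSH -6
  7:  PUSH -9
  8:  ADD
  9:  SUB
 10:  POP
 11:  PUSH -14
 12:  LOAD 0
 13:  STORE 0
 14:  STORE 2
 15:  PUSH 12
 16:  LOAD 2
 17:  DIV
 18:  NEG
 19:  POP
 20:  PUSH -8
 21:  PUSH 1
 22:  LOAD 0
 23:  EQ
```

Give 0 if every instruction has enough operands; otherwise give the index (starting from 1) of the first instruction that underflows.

0

PUSH 28   28
STORE 0   (empty)
PUSH 45   45
PUSH -1   45 -1
SUB       46
PUSH -6   46 -6
PUSH -9   46 -6 -9
ADD       46 -15
SUB       61
POP       (empty)
PUSH -14  -14
LOAD 0    -14 28
STORE 0   -14
STORE 2   (empty)
PUSH 12   12
LOAD 2    12 -14
DIV       0
NEG       0
POP       (empty)
PUSH -8   -8
PUSH 1    -8 1
LOAD 0    -8 1 28
EQ        -8 0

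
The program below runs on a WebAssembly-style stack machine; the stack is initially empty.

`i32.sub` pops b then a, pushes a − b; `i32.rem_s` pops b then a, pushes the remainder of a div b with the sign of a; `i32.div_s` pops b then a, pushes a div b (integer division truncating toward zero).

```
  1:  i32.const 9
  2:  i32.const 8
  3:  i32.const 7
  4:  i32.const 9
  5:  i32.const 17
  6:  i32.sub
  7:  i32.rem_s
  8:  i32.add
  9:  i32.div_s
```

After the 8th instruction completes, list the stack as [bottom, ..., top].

i32.const 9   9
i32.const 8   9 8
i32.const 7   9 8 7
i32.const 9   9 8 7 9
i32.const 17  9 8 7 9 17
i32.sub       9 8 7 -8
i32.rem_s     9 8 7
i32.add       9 15

[9, 15]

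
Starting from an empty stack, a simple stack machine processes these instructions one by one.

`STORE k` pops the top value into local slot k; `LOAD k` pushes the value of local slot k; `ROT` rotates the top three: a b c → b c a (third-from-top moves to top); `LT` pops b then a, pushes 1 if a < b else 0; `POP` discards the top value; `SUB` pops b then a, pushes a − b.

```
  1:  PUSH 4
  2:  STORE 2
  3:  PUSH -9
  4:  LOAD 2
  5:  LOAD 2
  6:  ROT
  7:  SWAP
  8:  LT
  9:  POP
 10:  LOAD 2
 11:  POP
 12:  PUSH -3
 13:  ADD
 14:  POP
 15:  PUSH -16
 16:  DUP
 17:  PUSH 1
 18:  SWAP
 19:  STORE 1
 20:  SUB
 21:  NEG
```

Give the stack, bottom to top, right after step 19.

[-16, 1]

PUSH 4   : [4]
STORE 2  : []
PUSH -9  : [-9]
LOAD 2   : [-9, 4]
LOAD 2   : [-9, 4, 4]
ROT      : [4, 4, -9]
SWAP     : [4, -9, 4]
LT       : [4, 1]
POP      : [4]
LOAD 2   : [4, 4]
POP      : [4]
PUSH -3  : [4, -3]
ADD      : [1]
POP      : []
PUSH -16 : [-16]
DUP      : [-16, -16]
PUSH 1   : [-16, -16, 1]
SWAP     : [-16, 1, -16]
STORE 1  : [-16, 1]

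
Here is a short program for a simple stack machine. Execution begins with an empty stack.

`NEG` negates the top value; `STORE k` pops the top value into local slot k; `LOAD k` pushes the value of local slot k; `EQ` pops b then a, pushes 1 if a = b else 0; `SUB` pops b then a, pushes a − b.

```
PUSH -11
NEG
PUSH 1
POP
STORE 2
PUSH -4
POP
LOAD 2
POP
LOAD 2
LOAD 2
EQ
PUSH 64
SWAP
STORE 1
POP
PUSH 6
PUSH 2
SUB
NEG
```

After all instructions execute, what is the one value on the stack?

PUSH -11 : -11
NEG      : 11
PUSH 1   : 11 1
POP      : 11
STORE 2  : (empty)
PUSH -4  : -4
POP      : (empty)
LOAD 2   : 11
POP      : (empty)
LOAD 2   : 11
LOAD 2   : 11 11
EQ       : 1
PUSH 64  : 1 64
SWAP     : 64 1
STORE 1  : 64
POP      : (empty)
PUSH 6   : 6
PUSH 2   : 6 2
SUB      : 4
NEG      : -4

-4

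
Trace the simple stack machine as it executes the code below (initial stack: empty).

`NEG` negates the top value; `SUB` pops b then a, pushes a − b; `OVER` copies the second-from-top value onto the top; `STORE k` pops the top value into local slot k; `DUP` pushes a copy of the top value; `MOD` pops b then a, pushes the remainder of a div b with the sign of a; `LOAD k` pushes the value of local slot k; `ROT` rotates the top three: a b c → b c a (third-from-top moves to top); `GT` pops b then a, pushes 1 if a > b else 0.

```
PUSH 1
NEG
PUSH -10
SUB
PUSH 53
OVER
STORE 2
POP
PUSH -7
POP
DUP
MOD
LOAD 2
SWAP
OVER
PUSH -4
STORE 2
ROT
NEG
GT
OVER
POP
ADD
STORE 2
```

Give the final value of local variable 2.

PUSH 1   -> 1
NEG      -> -1
PUSH -10 -> -1 -10
SUB      -> 9
PUSH 53  -> 9 53
OVER     -> 9 53 9
STORE 2  -> 9 53
POP      -> 9
PUSH -7  -> 9 -7
POP      -> 9
DUP      -> 9 9
MOD      -> 0
LOAD 2   -> 0 9
SWAP     -> 9 0
OVER     -> 9 0 9
PUSH -4  -> 9 0 9 -4
STORE 2  -> 9 0 9
ROT      -> 0 9 9
NEG      -> 0 9 -9
GT       -> 0 1
OVER     -> 0 1 0
POP      -> 0 1
ADD      -> 1
STORE 2  -> (empty)

1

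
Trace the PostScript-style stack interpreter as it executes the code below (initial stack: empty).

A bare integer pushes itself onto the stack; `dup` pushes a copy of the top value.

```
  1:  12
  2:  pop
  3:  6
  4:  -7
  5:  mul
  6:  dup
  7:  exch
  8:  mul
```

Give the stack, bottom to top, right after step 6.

[-42, -42]

12  : [12]
pop : []
6   : [6]
-7  : [6, -7]
mul : [-42]
dup : [-42, -42]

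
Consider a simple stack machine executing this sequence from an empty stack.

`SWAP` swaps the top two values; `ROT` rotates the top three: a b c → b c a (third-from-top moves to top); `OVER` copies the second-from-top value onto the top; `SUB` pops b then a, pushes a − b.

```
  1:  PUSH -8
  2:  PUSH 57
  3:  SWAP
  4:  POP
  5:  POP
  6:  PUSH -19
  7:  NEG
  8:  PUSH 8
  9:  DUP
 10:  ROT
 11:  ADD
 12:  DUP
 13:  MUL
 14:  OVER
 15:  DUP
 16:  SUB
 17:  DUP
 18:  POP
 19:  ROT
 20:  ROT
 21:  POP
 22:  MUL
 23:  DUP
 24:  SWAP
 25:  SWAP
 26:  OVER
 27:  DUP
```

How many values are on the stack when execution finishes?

4

PUSH -8   [-8]
PUSH 57   [-8, 57]
SWAP      [57, -8]
POP       [57]
POP       []
PUSH -19  [-19]
NEG       [19]
PUSH 8    [19, 8]
DUP       [19, 8, 8]
ROT       [8, 8, 19]
ADD       [8, 27]
DUP       [8, 27, 27]
MUL       [8, 729]
OVER      [8, 729, 8]
DUP       [8, 729, 8, 8]
SUB       [8, 729, 0]
DUP       [8, 729, 0, 0]
POP       [8, 729, 0]
ROT       [729, 0, 8]
ROT       [0, 8, 729]
POP       [0, 8]
MUL       [0]
DUP       [0, 0]
SWAP      [0, 0]
SWAP      [0, 0]
OVER      [0, 0, 0]
DUP       [0, 0, 0, 0]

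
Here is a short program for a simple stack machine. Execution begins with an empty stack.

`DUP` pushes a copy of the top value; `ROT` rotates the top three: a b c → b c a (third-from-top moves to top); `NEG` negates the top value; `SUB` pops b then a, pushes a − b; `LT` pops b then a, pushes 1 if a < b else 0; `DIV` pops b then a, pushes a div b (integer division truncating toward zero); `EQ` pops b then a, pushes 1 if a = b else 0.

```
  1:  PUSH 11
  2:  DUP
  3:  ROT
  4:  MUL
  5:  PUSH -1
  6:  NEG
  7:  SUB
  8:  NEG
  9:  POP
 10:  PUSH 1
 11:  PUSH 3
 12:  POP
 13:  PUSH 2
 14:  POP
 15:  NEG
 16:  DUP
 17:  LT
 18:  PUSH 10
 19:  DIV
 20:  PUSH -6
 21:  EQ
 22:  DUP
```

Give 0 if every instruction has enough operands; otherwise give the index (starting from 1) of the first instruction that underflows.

3

PUSH 11 → [11]
DUP     → [11, 11]
ROT  — needs 3 operands, stack has 2 → underflow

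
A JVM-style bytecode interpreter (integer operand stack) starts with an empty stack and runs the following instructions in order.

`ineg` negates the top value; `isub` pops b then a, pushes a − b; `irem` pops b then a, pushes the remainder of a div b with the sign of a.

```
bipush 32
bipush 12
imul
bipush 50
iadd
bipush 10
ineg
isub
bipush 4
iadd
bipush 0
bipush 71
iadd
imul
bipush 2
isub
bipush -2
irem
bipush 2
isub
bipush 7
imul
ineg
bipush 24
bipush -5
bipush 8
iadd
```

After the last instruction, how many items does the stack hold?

3

bipush 32  32
bipush 12  32 12
imul       384
bipush 50  384 50
iadd       434
bipush 10  434 10
ineg       434 -10
isub       444
bipush 4   444 4
iadd       448
bipush 0   448 0
bipush 71  448 0 71
iadd       448 71
imul       31808
bipush 2   31808 2
isub       31806
bipush -2  31806 -2
irem       0
bipush 2   0 2
isub       -2
bipush 7   -2 7
imul       -14
ineg       14
bipush 24  14 24
bipush -5  14 24 -5
bipush 8   14 24 -5 8
iadd       14 24 3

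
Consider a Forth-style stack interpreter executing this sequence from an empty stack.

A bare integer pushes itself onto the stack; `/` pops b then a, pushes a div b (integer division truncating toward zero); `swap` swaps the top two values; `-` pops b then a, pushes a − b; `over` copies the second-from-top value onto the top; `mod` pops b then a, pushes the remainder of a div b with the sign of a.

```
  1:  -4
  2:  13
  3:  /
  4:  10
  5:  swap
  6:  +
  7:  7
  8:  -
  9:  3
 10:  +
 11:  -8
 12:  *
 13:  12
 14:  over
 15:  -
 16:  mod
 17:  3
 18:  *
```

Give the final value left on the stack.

-4   -> -4
13   -> -4 13
/    -> 0
10   -> 0 10
swap -> 10 0
+    -> 10
7    -> 10 7
-    -> 3
3    -> 3 3
+    -> 6
-8   -> 6 -8
*    -> -48
12   -> -48 12
over -> -48 12 -48
-    -> -48 60
mod  -> -48
3    -> -48 3
*    -> -144

-144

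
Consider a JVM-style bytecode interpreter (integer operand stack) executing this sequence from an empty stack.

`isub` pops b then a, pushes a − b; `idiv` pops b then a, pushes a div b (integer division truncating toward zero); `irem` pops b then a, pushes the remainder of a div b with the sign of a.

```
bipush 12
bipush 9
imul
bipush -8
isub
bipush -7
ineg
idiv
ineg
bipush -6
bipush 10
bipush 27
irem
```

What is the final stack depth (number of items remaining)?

bipush 12  12
bipush 9   12 9
imul       108
bipush -8  108 -8
isub       116
bipush -7  116 -7
ineg       116 7
idiv       16
ineg       -16
bipush -6  -16 -6
bipush 10  -16 -6 10
bipush 27  -16 -6 10 27
irem       -16 -6 10

3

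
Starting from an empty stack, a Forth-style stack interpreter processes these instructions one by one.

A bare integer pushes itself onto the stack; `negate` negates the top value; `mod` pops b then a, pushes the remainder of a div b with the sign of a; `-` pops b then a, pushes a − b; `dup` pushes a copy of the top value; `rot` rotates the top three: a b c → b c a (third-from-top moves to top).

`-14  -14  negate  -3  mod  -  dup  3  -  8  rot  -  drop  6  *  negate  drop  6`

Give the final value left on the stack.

6

-14    -> -14
-14    -> -14 -14
negate -> -14 14
-3     -> -14 14 -3
mod    -> -14 2
-      -> -16
dup    -> -16 -16
3      -> -16 -16 3
-      -> -16 -19
8      -> -16 -19 8
rot    -> -19 8 -16
-      -> -19 24
drop   -> -19
6      -> -19 6
*      -> -114
negate -> 114
drop   -> (empty)
6      -> 6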